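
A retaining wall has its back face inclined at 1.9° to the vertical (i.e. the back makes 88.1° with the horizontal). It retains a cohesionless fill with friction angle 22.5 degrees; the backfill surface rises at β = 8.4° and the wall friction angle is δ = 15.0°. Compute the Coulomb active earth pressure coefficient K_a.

K_a = sin²(α+φ) / [sin²α · sin(α−δ) · (1 + √{sin(φ+δ)sin(φ−β) / (sin(α−δ)sin(α+β))})²].
With α = 88.1°, φ = 22.5°, δ = 15.0°, β = 8.4°: K_a = 0.4711.

0.471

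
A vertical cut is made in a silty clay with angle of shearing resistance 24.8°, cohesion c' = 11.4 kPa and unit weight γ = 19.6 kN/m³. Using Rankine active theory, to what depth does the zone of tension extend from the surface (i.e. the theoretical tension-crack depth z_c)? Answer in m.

K_a = tan²(45° − 24.8°/2) = 0.4090; √K_a = 0.6395.
The active pressure is zero where K_a γ z = 2c√K_a, so z_c = 2c/(γ√K_a) = 2×11.4/(19.6×0.6395) = 1.819 m.

1.82 m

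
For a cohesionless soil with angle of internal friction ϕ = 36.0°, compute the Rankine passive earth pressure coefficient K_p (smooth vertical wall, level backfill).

K_p = (1 + sin φ)/(1 − sin φ) = tan²(45° + 36.0°/2) = 3.852.

3.85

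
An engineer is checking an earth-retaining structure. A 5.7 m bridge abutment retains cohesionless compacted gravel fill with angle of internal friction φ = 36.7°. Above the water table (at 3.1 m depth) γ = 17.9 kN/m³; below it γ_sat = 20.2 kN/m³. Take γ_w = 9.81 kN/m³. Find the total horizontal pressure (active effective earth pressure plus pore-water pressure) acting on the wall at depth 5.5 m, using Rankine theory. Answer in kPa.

K_a = (1 − sin φ)/(1 + sin φ) = 0.2519.
γ' = 20.2 − 9.81 = 10.39 kN/m³.
Effective vertical stress at 5.5 m: σ'_v = 17.9×3.1 + 10.39×2.40 = 80.43 kPa.
σ'_h = K_a σ'_v = 0.2519 × 80.43 = 20.26 kPa; u = γ_w × 2.40 = 23.54 kPa.
Total σ_h = 20.26 + 23.54 = 43.80 kPa.

43.8 kPa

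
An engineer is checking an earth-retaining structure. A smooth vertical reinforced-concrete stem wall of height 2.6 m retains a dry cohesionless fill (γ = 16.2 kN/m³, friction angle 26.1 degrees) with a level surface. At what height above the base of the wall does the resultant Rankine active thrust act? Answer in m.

0.867 m

K_a = 0.3889.
The pressure distribution is triangular, so the resultant acts at H/3 above the base = 2.6/3 = 0.8667 m.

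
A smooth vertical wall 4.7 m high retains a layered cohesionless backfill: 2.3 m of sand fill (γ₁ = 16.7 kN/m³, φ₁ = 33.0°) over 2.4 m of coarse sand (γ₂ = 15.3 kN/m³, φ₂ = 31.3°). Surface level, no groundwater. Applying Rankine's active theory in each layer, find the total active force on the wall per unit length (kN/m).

K_a1 = tan²(45°−33.0°/2) = 0.2948; K_a2 = tan²(45°−31.3°/2) = 0.3162.
Layer 1: σ at base = K_a1 γ₁ h₁ = 11.32 kPa; P₁ = ½×11.32×2.3 = 13.02.
Layer 2: σ_v at top = γ₁h₁ = 38.41; σ_h top = K_a2×38.41 = 12.15; σ_h base = K_a2×(38.41+15.3×2.4) = 23.76.
P₂ = ½(12.15+23.76)×2.4 = 43.08. Total P_a = 13.02+43.08 = 56.10 kN/m.

56.1 kN/m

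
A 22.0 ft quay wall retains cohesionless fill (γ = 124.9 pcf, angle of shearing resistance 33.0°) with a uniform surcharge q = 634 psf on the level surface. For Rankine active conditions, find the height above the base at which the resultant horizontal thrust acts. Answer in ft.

K_a = 0.2948.
Triangular part P₁ = ½K_aγH² = 8911 at H/3 = 7.333 ft; rectangular part P₂ = K_a q H = 4112 at H/2 = 11.00 ft.
ȳ = (P₁·7.333 + P₂·11.00)/(P₁+P₂) = 8.491 ft.

8.49 ft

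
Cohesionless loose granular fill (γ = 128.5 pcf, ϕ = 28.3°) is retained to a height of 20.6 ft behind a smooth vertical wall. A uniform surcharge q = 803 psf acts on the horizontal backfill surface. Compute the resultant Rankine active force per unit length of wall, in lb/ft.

K_a = tan²(45° − φ/2) = 0.3568.
Soil triangle: ½ K_a γ H² = 0.5×0.3568×128.5×20.6² = 9727 lb/ft.
Surcharge rectangle: K_a q H = 0.3568×803×20.6 = 5902 lb/ft.
Total = 9727 + 5902 = 15630 lb/ft.

15600 lb/ft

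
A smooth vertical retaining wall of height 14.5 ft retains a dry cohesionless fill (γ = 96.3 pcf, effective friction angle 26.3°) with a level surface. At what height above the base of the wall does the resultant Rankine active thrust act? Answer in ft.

4.83 ft

K_a = 0.3859.
The pressure distribution is triangular, so the resultant acts at H/3 above the base = 14.5/3 = 4.833 ft.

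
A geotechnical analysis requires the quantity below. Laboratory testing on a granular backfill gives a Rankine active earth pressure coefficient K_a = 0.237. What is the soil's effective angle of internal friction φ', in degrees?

K_a = tan²(45° − φ/2) ⇒ 45° − φ/2 = arctan(√0.237) = 25.96°.
φ = 2(45° − 25.96°) = 38.08°.

38.1°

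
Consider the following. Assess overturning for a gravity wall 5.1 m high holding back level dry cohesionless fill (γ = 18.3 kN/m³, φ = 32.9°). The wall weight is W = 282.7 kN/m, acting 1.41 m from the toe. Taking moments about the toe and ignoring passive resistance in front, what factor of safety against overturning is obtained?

3.33

K_a = tan²(45° − 32.9°/2) = 0.2960.
P_a = ½K_aγH² = 0.5×0.2960×18.3×5.1² = 70.45 kN/m, acting at H/3 = 1.700 m above the base.
Overturning moment M_o = P_a × H/3 = 70.45 × 1.700 = 119.8.
Resisting moment M_r = W × 1.41 = 282.7 × 1.41 = 398.6.
FS_overturning = M_r/M_o = 398.6/119.8 = 3.328.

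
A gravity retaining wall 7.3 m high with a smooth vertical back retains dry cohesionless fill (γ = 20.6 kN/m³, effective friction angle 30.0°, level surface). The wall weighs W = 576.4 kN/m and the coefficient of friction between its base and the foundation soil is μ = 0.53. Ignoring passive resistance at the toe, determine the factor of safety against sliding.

1.67

K_a = tan²(45° − 30.0°/2) = 0.3333.
P_a = ½K_aγH² = 0.5×0.3333×20.6×7.3² = 183.0 kN/m, acting at H/3 = 2.433 m above the base.
FS_sliding = μW / P_a = 0.53×576.4 / 183.0 = 1.670.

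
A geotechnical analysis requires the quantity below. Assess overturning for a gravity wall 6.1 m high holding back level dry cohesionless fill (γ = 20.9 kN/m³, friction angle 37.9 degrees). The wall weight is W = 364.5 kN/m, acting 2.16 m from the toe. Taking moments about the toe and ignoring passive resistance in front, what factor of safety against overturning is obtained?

K_a = tan²(45° − 37.9°/2) = 0.2389.
P_a = ½K_aγH² = 0.5×0.2389×20.9×6.1² = 92.91 kN/m, acting at H/3 = 2.033 m above the base.
Overturning moment M_o = P_a × H/3 = 92.91 × 2.033 = 188.9.
Resisting moment M_r = W × 2.16 = 364.5 × 2.16 = 787.3.
FS_overturning = M_r/M_o = 787.3/188.9 = 4.168.

4.17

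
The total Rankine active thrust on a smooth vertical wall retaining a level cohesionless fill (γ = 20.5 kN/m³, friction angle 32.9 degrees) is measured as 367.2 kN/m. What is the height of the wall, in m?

K_a = 0.2960. P_a = ½ K_a γ H² ⇒ H = √(2P_a/(K_a γ)).
H = √(2×367.2/(0.2960×20.5)) = 11.00 m.

11.0 m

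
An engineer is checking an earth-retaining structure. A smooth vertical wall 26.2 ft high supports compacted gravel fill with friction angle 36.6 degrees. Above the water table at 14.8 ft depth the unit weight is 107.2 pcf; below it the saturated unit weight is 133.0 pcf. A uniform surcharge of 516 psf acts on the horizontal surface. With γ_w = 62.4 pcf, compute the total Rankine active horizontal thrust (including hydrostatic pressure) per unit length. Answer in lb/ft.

16200 lb/ft

K_a = tan²(45° − φ/2) = 0.2530.
γ' = 133.0 − 62.4 = 70.60 pcf. h₂ = H − d_w = 11.4 ft.
σ'_h: at surface K_a·q = 130.5; at WT K_a(q+γd_w) = 531.9; at base K_a(q+γd_w+γ'h₂) = 735.4 psf.
P₁ = ½(130.5+531.9)×14.8 = 4902; P₂ = ½(531.9+735.4)×11.4 = 7224; P_w = ½γ_w h₂² = 4055.
Total = 4902+7224+4055 = 16180 lb/ft.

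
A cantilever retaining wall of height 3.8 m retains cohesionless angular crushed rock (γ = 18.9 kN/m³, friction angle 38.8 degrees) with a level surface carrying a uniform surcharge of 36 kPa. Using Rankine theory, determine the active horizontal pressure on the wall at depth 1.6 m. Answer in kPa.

K_a = (1 − sin φ)/(1 + sin φ) = 0.2296.
σ_v = γz + q = 18.9 × 1.6 + 36 = 66.24 kPa.
σ_h = K_a σ_v = 0.2296 × 66.24 = 15.21 kPa.

15.2 kPa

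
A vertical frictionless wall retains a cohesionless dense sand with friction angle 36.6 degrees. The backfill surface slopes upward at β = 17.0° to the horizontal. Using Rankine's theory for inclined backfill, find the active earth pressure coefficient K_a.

K_a = cos β · (cos β − √(cos²β − cos²φ)) / (cos β + √(cos²β − cos²φ)).
cos β = 0.9563, cos φ = 0.8028, √(cos²β − cos²φ) = 0.5196.
K_a = 0.9563 × (0.9563 − 0.5196)/(0.9563 + 0.5196) = 0.2829.

0.283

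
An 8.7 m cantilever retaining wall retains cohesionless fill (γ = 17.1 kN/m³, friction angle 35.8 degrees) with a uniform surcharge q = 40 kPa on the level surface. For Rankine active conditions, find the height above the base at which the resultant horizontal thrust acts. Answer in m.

K_a = 0.2619.
Triangular part P₁ = ½K_aγH² = 169.5 at H/3 = 2.900 m; rectangular part P₂ = K_a q H = 91.13 at H/2 = 4.350 m.
ȳ = (P₁·2.900 + P₂·4.350)/(P₁+P₂) = 3.407 m.

3.41 m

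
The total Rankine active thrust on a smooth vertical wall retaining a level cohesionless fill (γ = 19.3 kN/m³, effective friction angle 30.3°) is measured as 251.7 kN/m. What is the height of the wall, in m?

K_a = 0.3293. P_a = ½ K_a γ H² ⇒ H = √(2P_a/(K_a γ)).
H = √(2×251.7/(0.3293×19.3)) = 8.900 m.

8.90 m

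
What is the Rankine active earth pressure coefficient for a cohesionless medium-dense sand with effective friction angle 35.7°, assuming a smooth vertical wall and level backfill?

0.263

K_a = tan²(45° − φ/2) = tan²(27.15°) = 0.2630.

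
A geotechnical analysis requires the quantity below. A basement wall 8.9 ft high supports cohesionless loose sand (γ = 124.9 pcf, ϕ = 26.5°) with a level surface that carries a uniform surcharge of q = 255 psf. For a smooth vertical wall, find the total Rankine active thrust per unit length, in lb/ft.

K_a = tan²(45° − φ/2) = 0.3829.
Soil triangle: ½ K_a γ H² = 0.5×0.3829×124.9×8.9² = 1894 lb/ft.
Surcharge rectangle: K_a q H = 0.3829×255×8.9 = 869.1 lb/ft.
Total = 1894 + 869.1 = 2763 lb/ft.

2760 lb/ft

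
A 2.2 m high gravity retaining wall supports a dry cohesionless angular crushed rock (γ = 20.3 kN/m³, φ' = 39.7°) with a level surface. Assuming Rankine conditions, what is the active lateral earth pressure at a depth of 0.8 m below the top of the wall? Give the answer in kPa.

K_a = (1 − sin φ)/(1 + sin φ) = 0.2204.
σ_h = K_a γ z = 0.2204 × 20.3 × 0.8 = 3.580 kPa.

3.58 kPa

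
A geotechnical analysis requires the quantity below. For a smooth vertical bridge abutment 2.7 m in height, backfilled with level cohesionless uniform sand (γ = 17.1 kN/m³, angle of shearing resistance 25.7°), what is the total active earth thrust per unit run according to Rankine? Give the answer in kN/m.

24.6 kN/m

K_a = tan²(45° − φ/2) = 0.3950.
P_a = ½ K_a γ H² = 0.5 × 0.3950 × 17.1 × 2.7² = 24.62 kN/m.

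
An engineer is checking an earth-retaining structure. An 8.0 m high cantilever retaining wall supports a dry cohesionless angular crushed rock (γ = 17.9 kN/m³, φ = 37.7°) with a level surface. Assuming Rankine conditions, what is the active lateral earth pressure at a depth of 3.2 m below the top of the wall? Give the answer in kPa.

K_a = (1 − sin φ)/(1 + sin φ) = 0.2411.
σ_h = K_a γ z = 0.2411 × 17.9 × 3.2 = 13.81 kPa.

13.8 kPa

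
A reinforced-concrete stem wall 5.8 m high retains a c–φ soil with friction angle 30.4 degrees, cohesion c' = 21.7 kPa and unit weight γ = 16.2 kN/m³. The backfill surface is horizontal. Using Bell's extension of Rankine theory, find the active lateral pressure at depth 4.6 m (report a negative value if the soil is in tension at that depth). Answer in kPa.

-0.413 kPa

K_a = (1 − sin φ)/(1 + sin φ) = 0.3280.
σ_a = K_a γ z − 2c√K_a = 0.3280×16.2×4.6 − 2×21.7×0.5727 = -0.4135 kPa.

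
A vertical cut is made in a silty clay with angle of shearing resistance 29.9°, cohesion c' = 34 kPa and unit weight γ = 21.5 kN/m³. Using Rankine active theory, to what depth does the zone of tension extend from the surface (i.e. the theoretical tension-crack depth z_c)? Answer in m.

5.47 m

K_a = tan²(45° − 29.9°/2) = 0.3347; √K_a = 0.5785.
The active pressure is zero where K_a γ z = 2c√K_a, so z_c = 2c/(γ√K_a) = 2×34/(21.5×0.5785) = 5.467 m.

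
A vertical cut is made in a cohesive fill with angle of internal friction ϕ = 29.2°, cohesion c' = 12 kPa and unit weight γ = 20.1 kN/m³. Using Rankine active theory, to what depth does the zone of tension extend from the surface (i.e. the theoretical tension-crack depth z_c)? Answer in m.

2.04 m

K_a = tan²(45° − 29.2°/2) = 0.3442; √K_a = 0.5867.
The active pressure is zero where K_a γ z = 2c√K_a, so z_c = 2c/(γ√K_a) = 2×12/(20.1×0.5867) = 2.035 m.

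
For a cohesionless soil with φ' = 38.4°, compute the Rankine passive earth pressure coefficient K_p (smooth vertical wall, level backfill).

K_p = (1 + sin φ)/(1 − sin φ) = tan²(45° + 38.4°/2) = 4.279.

4.28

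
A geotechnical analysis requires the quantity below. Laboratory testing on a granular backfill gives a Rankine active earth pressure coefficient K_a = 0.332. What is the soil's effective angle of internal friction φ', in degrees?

K_a = tan²(45° − φ/2) ⇒ 45° − φ/2 = arctan(√0.332) = 29.95°.
φ = 2(45° − 29.95°) = 30.10°.

30.1°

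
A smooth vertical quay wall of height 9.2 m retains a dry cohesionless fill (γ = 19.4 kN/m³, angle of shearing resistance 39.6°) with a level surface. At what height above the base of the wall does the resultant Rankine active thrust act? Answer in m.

3.07 m

K_a = 0.2214.
The pressure distribution is triangular, so the resultant acts at H/3 above the base = 9.2/3 = 3.067 m.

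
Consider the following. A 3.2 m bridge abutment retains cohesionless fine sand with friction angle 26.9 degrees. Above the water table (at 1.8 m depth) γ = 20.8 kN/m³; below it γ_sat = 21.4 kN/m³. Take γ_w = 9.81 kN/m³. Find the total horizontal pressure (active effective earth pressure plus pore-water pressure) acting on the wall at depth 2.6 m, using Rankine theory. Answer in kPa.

K_a = (1 − sin φ)/(1 + sin φ) = 0.3770.
γ' = 21.4 − 9.81 = 11.59 kN/m³.
Effective vertical stress at 2.6 m: σ'_v = 20.8×1.8 + 11.59×0.800 = 46.71 kPa.
σ'_h = K_a σ'_v = 0.3770 × 46.71 = 17.61 kPa; u = γ_w × 0.800 = 7.848 kPa.
Total σ_h = 17.61 + 7.848 = 25.46 kPa.

25.5 kPa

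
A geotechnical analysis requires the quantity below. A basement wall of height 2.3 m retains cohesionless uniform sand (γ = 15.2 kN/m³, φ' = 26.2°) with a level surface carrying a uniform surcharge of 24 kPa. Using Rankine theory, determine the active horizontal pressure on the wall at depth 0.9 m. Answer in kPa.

K_a = (1 − sin φ)/(1 + sin φ) = 0.3874.
σ_v = γz + q = 15.2 × 0.9 + 24 = 37.68 kPa.
σ_h = K_a σ_v = 0.3874 × 37.68 = 14.60 kPa.

14.6 kPa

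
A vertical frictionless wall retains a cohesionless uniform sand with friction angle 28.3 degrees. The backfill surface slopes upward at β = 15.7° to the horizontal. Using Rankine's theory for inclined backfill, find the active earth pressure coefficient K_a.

0.408

K_a = cos β · (cos β − √(cos²β − cos²φ)) / (cos β + √(cos²β − cos²φ)).
cos β = 0.9627, cos φ = 0.8805, √(cos²β − cos²φ) = 0.3893.
K_a = 0.9627 × (0.9627 − 0.3893)/(0.9627 + 0.3893) = 0.4083.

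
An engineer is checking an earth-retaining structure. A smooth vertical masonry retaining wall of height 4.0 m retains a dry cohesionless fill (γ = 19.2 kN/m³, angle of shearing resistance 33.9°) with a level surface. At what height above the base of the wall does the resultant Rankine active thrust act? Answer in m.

1.33 m

K_a = 0.2839.
The pressure distribution is triangular, so the resultant acts at H/3 above the base = 4.0/3 = 1.333 m.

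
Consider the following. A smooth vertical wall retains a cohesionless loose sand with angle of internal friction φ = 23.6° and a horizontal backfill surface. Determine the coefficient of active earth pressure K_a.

0.428

K_a = (1 − sin φ)/(1 + sin φ) = (1 − sin 23.6°)/(1 + sin 23.6°) = 0.4282.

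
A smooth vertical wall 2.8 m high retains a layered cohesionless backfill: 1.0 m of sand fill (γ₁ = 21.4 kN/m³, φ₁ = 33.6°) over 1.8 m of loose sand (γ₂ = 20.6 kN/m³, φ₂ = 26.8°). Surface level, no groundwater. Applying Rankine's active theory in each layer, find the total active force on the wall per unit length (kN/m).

K_a1 = tan²(45°−33.6°/2) = 0.2875; K_a2 = tan²(45°−26.8°/2) = 0.3785.
Layer 1: σ at base = K_a1 γ₁ h₁ = 6.153 kPa; P₁ = ½×6.153×1.0 = 3.076.
Layer 2: σ_v at top = γ₁h₁ = 21.40; σ_h top = K_a2×21.40 = 8.099; σ_h base = K_a2×(21.40+20.6×1.8) = 22.13.
P₂ = ½(8.099+22.13)×1.8 = 27.21. Total P_a = 3.076+27.21 = 30.29 kN/m.

30.3 kN/m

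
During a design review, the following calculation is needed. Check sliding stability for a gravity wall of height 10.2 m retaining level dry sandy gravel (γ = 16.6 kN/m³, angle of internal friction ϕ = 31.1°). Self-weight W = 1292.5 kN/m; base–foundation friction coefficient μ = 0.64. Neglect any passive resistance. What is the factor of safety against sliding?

K_a = tan²(45° − 31.1°/2) = 0.3188.
P_a = ½K_aγH² = 0.5×0.3188×16.6×10.2² = 275.3 kN/m, acting at H/3 = 3.400 m above the base.
FS_sliding = μW / P_a = 0.64×1292.5 / 275.3 = 3.005.

3.00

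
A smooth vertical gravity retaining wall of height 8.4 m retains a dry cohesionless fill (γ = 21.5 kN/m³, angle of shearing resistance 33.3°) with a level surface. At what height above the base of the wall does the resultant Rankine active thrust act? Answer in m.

2.80 m

K_a = 0.2911.
The pressure distribution is triangular, so the resultant acts at H/3 above the base = 8.4/3 = 2.800 m.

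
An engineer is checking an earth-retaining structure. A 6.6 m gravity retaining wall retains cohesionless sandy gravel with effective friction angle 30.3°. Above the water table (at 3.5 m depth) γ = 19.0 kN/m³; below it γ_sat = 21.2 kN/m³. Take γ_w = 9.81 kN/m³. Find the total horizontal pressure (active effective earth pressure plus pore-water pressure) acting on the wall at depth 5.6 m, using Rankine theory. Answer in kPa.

50.4 kPa

K_a = (1 − sin φ)/(1 + sin φ) = 0.3293.
γ' = 21.2 − 9.81 = 11.39 kN/m³.
Effective vertical stress at 5.6 m: σ'_v = 19.0×3.5 + 11.39×2.10 = 90.42 kPa.
σ'_h = K_a σ'_v = 0.3293 × 90.42 = 29.78 kPa; u = γ_w × 2.10 = 20.60 kPa.
Total σ_h = 29.78 + 20.60 = 50.38 kPa.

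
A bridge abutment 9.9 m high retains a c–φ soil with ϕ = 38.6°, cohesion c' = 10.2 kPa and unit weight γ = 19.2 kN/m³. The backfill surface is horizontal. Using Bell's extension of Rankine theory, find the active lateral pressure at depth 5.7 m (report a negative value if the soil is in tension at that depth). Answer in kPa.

15.5 kPa

K_a = (1 − sin φ)/(1 + sin φ) = 0.2316.
σ_a = K_a γ z − 2c√K_a = 0.2316×19.2×5.7 − 2×10.2×0.4813 = 15.53 kPa.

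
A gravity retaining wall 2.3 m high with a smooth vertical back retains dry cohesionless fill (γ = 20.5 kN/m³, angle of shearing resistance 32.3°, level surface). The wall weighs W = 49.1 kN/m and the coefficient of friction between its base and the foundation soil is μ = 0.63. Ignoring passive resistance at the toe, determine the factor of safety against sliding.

1.88

K_a = tan²(45° − 32.3°/2) = 0.3035.
P_a = ½K_aγH² = 0.5×0.3035×20.5×2.3² = 16.46 kN/m, acting at H/3 = 0.7667 m above the base.
FS_sliding = μW / P_a = 0.63×49.1 / 16.46 = 1.880.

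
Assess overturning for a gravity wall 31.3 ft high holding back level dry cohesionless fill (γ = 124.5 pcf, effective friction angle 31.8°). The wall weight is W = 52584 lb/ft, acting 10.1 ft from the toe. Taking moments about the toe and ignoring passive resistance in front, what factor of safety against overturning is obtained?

K_a = tan²(45° − 31.8°/2) = 0.3098.
P_a = ½K_aγH² = 0.5×0.3098×124.5×31.3² = 18890 lb/ft, acting at H/3 = 10.43 ft above the base.
Overturning moment M_o = P_a × H/3 = 18890 × 10.43 = 197100.
Resisting moment M_r = W × 10.1 = 52584 × 10.1 = 531100.
FS_overturning = M_r/M_o = 531100/197100 = 2.694.

2.69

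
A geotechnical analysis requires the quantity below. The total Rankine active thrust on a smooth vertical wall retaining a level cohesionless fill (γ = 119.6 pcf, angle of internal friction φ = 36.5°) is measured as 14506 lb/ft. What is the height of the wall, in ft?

30.9 ft

K_a = 0.2541. P_a = ½ K_a γ H² ⇒ H = √(2P_a/(K_a γ)).
H = √(2×14506/(0.2541×119.6)) = 30.90 ft.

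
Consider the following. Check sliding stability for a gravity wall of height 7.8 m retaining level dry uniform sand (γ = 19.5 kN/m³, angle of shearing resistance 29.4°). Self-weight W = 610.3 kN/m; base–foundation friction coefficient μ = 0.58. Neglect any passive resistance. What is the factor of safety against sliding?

1.75

K_a = tan²(45° − 29.4°/2) = 0.3415.
P_a = ½K_aγH² = 0.5×0.3415×19.5×7.8² = 202.6 kN/m, acting at H/3 = 2.600 m above the base.
FS_sliding = μW / P_a = 0.58×610.3 / 202.6 = 1.748.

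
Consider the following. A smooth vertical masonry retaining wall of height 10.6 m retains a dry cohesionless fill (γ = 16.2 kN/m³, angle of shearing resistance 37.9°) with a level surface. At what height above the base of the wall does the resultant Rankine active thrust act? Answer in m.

3.53 m

K_a = 0.2389.
The pressure distribution is triangular, so the resultant acts at H/3 above the base = 10.6/3 = 3.533 m.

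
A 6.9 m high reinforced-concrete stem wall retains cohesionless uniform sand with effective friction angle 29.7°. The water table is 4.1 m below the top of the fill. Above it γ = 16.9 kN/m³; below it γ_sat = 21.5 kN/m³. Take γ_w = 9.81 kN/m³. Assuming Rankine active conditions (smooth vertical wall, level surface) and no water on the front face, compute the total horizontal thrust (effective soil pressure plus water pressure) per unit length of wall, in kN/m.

K_a = tan²(45° − φ/2) = 0.3374.
γ' = 21.5 − 9.81 = 11.69 kN/m³. Depth below WT = 2.8 m.
σ'_h at WT = K_a γ d_w = 23.38 kPa; at base = 23.38 + K_a γ' × 2.8 = 34.42 kPa.
P₁ (0–4.1 m) = ½×23.38×4.1 = 47.92. P₂ (4.1–6.9 m) = ½(23.38+34.42)×2.8 = 80.92.
P_w = ½ γ_w h₂² = 0.5×9.81×2.8² = 38.46. Total = 47.92+80.92+38.46 = 167.3 kN/m.

167 kN/m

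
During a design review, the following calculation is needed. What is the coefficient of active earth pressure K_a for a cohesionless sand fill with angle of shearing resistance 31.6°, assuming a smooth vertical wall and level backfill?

0.312

K_a = (1 − sin φ)/(1 + sin φ) = (1 − sin 31.6°)/(1 + sin 31.6°) = 0.3123.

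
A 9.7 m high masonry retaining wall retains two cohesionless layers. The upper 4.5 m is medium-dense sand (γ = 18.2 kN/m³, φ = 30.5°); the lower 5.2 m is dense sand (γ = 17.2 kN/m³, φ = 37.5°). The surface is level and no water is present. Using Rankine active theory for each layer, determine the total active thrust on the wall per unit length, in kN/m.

220 kN/m

K_a1 = tan²(45°−30.5°/2) = 0.3267; K_a2 = tan²(45°−37.5°/2) = 0.2432.
Layer 1: σ at base = K_a1 γ₁ h₁ = 26.75 kPa; P₁ = ½×26.75×4.5 = 60.20.
Layer 2: σ_v at top = γ₁h₁ = 81.90; σ_h top = K_a2×81.90 = 19.92; σ_h base = K_a2×(81.90+17.2×5.2) = 41.67.
P₂ = ½(19.92+41.67)×5.2 = 160.1. Total P_a = 60.20+160.1 = 220.3 kN/m.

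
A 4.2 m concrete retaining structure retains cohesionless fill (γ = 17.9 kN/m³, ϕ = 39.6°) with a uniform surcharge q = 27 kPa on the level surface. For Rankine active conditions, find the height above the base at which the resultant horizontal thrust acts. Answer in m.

1.69 m

K_a = 0.2214.
Triangular part P₁ = ½K_aγH² = 34.96 at H/3 = 1.400 m; rectangular part P₂ = K_a q H = 25.11 at H/2 = 2.100 m.
ȳ = (P₁·1.400 + P₂·2.100)/(P₁+P₂) = 1.693 m.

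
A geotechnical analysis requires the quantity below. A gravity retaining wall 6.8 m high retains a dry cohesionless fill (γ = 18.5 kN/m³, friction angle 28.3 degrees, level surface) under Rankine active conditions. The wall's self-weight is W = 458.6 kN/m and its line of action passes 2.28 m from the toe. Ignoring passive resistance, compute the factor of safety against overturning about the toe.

3.02

K_a = tan²(45° − 28.3°/2) = 0.3568.
P_a = ½K_aγH² = 0.5×0.3568×18.5×6.8² = 152.6 kN/m, acting at H/3 = 2.267 m above the base.
Overturning moment M_o = P_a × H/3 = 152.6 × 2.267 = 345.9.
Resisting moment M_r = W × 2.28 = 458.6 × 2.28 = 1046.
FS_overturning = M_r/M_o = 1046/345.9 = 3.023.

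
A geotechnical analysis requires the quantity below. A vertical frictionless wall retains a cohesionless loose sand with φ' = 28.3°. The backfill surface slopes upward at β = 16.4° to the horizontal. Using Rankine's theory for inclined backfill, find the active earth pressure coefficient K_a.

0.414

K_a = cos β · (cos β − √(cos²β − cos²φ)) / (cos β + √(cos²β − cos²φ)).
cos β = 0.9593, cos φ = 0.8805, √(cos²β − cos²φ) = 0.3808.
K_a = 0.9593 × (0.9593 − 0.3808)/(0.9593 + 0.3808) = 0.4141.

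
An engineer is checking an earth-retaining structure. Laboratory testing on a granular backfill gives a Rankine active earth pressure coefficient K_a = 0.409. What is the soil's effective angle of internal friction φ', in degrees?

24.8°

K_a = tan²(45° − φ/2) ⇒ 45° − φ/2 = arctan(√0.409) = 32.60°.
φ = 2(45° − 32.60°) = 24.80°.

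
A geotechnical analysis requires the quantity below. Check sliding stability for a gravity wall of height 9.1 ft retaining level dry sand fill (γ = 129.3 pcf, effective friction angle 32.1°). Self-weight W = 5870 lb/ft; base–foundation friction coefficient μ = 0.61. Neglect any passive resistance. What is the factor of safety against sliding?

K_a = tan²(45° − 32.1°/2) = 0.3060.
P_a = ½K_aγH² = 0.5×0.3060×129.3×9.1² = 1638 lb/ft, acting at H/3 = 3.033 ft above the base.
FS_sliding = μW / P_a = 0.61×5870 / 1638 = 2.186.

2.19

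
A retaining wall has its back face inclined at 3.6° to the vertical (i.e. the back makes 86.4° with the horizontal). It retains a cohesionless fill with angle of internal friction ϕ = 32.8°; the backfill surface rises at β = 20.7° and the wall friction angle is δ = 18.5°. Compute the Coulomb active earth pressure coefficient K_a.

0.404

K_a = sin²(α+φ) / [sin²α · sin(α−δ) · (1 + √{sin(φ+δ)sin(φ−β) / (sin(α−δ)sin(α+β))})²].
With α = 86.4°, φ = 32.8°, δ = 18.5°, β = 20.7°: K_a = 0.4039.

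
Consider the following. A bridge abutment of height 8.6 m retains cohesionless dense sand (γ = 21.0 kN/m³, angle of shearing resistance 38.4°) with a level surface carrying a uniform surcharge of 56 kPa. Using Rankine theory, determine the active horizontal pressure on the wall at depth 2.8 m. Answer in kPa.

K_a = (1 − sin φ)/(1 + sin φ) = 0.2337.
σ_v = γz + q = 21.0 × 2.8 + 56 = 114.8 kPa.
σ_h = K_a σ_v = 0.2337 × 114.8 = 26.83 kPa.

26.8 kPa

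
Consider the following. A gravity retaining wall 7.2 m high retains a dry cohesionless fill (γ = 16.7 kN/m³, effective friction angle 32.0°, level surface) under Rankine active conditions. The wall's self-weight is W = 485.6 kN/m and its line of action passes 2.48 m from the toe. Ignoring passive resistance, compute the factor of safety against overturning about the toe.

K_a = tan²(45° − 32.0°/2) = 0.3073.
P_a = ½K_aγH² = 0.5×0.3073×16.7×7.2² = 133.0 kN/m, acting at H/3 = 2.400 m above the base.
Overturning moment M_o = P_a × H/3 = 133.0 × 2.400 = 319.2.
Resisting moment M_r = W × 2.48 = 485.6 × 2.48 = 1204.
FS_overturning = M_r/M_o = 1204/319.2 = 3.773.

3.77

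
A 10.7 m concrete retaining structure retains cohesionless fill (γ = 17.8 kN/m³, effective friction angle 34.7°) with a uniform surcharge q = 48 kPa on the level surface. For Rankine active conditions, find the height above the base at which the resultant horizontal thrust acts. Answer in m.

K_a = 0.2745.
Triangular part P₁ = ½K_aγH² = 279.7 at H/3 = 3.567 m; rectangular part P₂ = K_a q H = 141.0 at H/2 = 5.350 m.
ȳ = (P₁·3.567 + P₂·5.350)/(P₁+P₂) = 4.164 m.

4.16 m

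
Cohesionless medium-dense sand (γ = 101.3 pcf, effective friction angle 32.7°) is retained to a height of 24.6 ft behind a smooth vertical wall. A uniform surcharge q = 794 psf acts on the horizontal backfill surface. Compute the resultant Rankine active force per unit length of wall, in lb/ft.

K_a = tan²(45° − φ/2) = 0.2985.
Soil triangle: ½ K_a γ H² = 0.5×0.2985×101.3×24.6² = 9149 lb/ft.
Surcharge rectangle: K_a q H = 0.2985×794×24.6 = 5830 lb/ft.
Total = 9149 + 5830 = 14980 lb/ft.

15000 lb/ft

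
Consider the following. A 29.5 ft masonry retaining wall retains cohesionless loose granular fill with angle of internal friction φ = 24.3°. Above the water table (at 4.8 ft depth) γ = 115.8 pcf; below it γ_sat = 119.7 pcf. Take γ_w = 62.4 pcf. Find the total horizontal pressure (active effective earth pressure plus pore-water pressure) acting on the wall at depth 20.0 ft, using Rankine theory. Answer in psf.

K_a = (1 − sin φ)/(1 + sin φ) = 0.4169.
γ' = 119.7 − 62.4 = 57.30 pcf.
Effective vertical stress at 20.0 ft: σ'_v = 115.8×4.8 + 57.30×15.2 = 1427 psf.
σ'_h = K_a σ'_v = 0.4169 × 1427 = 594.9 psf; u = γ_w × 15.2 = 948.5 psf.
Total σ_h = 594.9 + 948.5 = 1543 psf.

1540 psf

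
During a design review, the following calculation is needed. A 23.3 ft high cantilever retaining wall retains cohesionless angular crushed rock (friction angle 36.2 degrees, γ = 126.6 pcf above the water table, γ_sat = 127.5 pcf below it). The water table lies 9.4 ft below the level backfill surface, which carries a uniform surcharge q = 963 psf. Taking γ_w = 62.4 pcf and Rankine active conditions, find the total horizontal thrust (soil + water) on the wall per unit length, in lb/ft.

K_a = tan²(45° − φ/2) = 0.2574.
γ' = 127.5 − 62.4 = 65.10 pcf. h₂ = H − d_w = 13.9 ft.
σ'_h: at surface K_a·q = 247.9; at WT K_a(q+γd_w) = 554.2; at base K_a(q+γd_w+γ'h₂) = 787.1 psf.
P₁ = ½(247.9+554.2)×9.4 = 3769; P₂ = ½(554.2+787.1)×13.9 = 9321; P_w = ½γ_w h₂² = 6028.
Total = 3769+9321+6028 = 19120 lb/ft.

19100 lb/ft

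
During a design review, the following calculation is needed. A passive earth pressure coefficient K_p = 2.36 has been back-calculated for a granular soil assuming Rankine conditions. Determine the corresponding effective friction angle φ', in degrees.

23.9°

K_p = (1+sin φ)/(1−sin φ) ⇒ sin φ = (K_p − 1)/(K_p + 1) = 0.4048.
φ = arcsin(0.4048) = 23.88°.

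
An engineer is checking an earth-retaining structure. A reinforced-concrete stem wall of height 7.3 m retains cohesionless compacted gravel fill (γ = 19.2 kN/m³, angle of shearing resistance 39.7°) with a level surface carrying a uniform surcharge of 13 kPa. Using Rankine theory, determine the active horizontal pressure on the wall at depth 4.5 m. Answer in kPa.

K_a = (1 − sin φ)/(1 + sin φ) = 0.2204.
σ_v = γz + q = 19.2 × 4.5 + 13 = 99.40 kPa.
σ_h = K_a σ_v = 0.2204 × 99.40 = 21.91 kPa.

21.9 kPa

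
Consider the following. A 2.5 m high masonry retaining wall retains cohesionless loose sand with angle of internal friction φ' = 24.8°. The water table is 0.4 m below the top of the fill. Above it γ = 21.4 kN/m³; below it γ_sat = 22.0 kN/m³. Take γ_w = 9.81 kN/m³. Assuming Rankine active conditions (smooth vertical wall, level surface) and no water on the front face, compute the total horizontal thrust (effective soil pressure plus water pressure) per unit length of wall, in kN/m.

K_a = tan²(45° − φ/2) = 0.4090.
γ' = 22.0 − 9.81 = 12.19 kN/m³. Depth below WT = 2.1 m.
σ'_h at WT = K_a γ d_w = 3.501 kPa; at base = 3.501 + K_a γ' × 2.1 = 13.97 kPa.
P₁ (0–0.4 m) = ½×3.501×0.4 = 0.7002. P₂ (0.4–2.5 m) = ½(3.501+13.97)×2.1 = 18.35.
P_w = ½ γ_w h₂² = 0.5×9.81×2.1² = 21.63. Total = 0.7002+18.35+21.63 = 40.68 kN/m.

40.7 kN/m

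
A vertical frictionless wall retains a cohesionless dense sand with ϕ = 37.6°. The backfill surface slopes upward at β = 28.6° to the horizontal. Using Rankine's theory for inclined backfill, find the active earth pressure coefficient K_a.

0.349

K_a = cos β · (cos β − √(cos²β − cos²φ)) / (cos β + √(cos²β − cos²φ)).
cos β = 0.8780, cos φ = 0.7923, √(cos²β − cos²φ) = 0.3783.
K_a = 0.8780 × (0.8780 − 0.3783)/(0.8780 + 0.3783) = 0.3492.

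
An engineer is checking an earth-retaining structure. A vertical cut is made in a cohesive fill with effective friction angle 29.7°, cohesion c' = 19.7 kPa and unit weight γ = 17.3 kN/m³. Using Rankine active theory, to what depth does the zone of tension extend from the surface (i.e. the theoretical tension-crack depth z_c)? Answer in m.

3.92 m

K_a = tan²(45° − 29.7°/2) = 0.3374; √K_a = 0.5808.
The active pressure is zero where K_a γ z = 2c√K_a, so z_c = 2c/(γ√K_a) = 2×19.7/(17.3×0.5808) = 3.921 m.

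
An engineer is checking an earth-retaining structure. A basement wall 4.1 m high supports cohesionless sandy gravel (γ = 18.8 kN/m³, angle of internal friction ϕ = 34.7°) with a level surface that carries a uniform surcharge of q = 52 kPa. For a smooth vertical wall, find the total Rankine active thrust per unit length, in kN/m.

102 kN/m

K_a = tan²(45° − φ/2) = 0.2745.
Soil triangle: ½ K_a γ H² = 0.5×0.2745×18.8×4.1² = 43.37 kN/m.
Surcharge rectangle: K_a q H = 0.2745×52×4.1 = 58.52 kN/m.
Total = 43.37 + 58.52 = 101.9 kN/m.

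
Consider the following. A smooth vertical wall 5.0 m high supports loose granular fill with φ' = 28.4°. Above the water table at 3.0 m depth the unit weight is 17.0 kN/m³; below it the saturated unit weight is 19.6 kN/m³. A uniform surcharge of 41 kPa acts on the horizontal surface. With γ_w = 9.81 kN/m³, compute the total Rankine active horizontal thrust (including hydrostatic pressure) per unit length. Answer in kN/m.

163 kN/m

K_a = tan²(45° − φ/2) = 0.3554.
γ' = 19.6 − 9.81 = 9.790 kN/m³. h₂ = H − d_w = 2.0 m.
σ'_h: at surface K_a·q = 14.57; at WT K_a(q+γd_w) = 32.69; at base K_a(q+γd_w+γ'h₂) = 39.65 kPa.
P₁ = ½(14.57+32.69)×3.0 = 70.89; P₂ = ½(32.69+39.65)×2.0 = 72.34; P_w = ½γ_w h₂² = 19.62.
Total = 70.89+72.34+19.62 = 162.9 kN/m.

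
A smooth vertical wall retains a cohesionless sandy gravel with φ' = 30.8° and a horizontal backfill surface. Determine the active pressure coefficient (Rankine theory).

K_a = (1 − sin φ)/(1 + sin φ) = (1 − sin 30.8°)/(1 + sin 30.8°) = 0.3227.

0.323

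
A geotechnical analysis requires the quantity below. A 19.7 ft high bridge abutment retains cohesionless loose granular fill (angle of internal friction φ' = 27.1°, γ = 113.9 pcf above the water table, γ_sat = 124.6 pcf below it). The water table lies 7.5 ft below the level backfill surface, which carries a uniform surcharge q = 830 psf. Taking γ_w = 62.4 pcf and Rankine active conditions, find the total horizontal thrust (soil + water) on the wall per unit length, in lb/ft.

17600 lb/ft

K_a = tan²(45° − φ/2) = 0.3741.
γ' = 124.6 − 62.4 = 62.20 pcf. h₂ = H − d_w = 12.2 ft.
σ'_h: at surface K_a·q = 310.5; at WT K_a(q+γd_w) = 630.0; at base K_a(q+γd_w+γ'h₂) = 913.9 psf.
P₁ = ½(310.5+630.0)×7.5 = 3527; P₂ = ½(630.0+913.9)×12.2 = 9418; P_w = ½γ_w h₂² = 4644.
Total = 3527+9418+4644 = 17590 lb/ft.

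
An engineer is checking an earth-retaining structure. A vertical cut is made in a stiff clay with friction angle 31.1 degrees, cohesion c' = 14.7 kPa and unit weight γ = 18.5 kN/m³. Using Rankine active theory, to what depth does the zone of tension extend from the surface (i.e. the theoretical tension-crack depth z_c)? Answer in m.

K_a = tan²(45° − 31.1°/2) = 0.3188; √K_a = 0.5646.
The active pressure is zero where K_a γ z = 2c√K_a, so z_c = 2c/(γ√K_a) = 2×14.7/(18.5×0.5646) = 2.815 m.

2.81 m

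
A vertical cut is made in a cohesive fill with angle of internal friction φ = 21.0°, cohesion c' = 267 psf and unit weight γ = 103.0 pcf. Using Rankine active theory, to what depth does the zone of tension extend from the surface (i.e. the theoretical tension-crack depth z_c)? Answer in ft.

K_a = tan²(45° − 21.0°/2) = 0.4724; √K_a = 0.6873.
The active pressure is zero where K_a γ z = 2c√K_a, so z_c = 2c/(γ√K_a) = 2×267/(103.0×0.6873) = 7.543 ft.

7.54 ft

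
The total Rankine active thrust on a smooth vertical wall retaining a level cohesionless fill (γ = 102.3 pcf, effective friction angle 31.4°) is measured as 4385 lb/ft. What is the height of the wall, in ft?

K_a = 0.3149. P_a = ½ K_a γ H² ⇒ H = √(2P_a/(K_a γ)).
H = √(2×4385/(0.3149×102.3)) = 16.50 ft.

16.5 ft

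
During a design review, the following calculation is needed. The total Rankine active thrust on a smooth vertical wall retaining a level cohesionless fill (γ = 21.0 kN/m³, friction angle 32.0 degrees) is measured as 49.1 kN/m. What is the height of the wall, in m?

K_a = 0.3073. P_a = ½ K_a γ H² ⇒ H = √(2P_a/(K_a γ)).
H = √(2×49.1/(0.3073×21.0)) = 3.901 m.

3.90 m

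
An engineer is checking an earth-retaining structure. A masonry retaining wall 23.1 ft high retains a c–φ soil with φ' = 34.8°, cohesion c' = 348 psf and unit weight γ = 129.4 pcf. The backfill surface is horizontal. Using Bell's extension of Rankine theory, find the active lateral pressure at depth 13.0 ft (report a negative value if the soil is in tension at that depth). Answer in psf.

K_a = (1 − sin φ)/(1 + sin φ) = 0.2733.
σ_a = K_a γ z − 2c√K_a = 0.2733×129.4×13.0 − 2×348×0.5228 = 95.90 psf.

95.9 psf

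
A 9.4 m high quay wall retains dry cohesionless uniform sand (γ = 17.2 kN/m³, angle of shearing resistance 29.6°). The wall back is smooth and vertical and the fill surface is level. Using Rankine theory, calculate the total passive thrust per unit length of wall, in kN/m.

K_p = tan²(45° + φ/2) = 2.952.
P_p = ½ K_p γ H² = 0.5 × 2.952 × 17.2 × 9.4² = 2243 kN/m.

2240 kN/m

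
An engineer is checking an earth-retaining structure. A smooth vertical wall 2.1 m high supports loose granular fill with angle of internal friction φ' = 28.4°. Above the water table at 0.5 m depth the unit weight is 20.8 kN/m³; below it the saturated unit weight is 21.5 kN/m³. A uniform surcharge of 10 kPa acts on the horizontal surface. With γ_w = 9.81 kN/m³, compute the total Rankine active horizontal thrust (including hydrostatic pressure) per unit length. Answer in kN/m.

32.2 kN/m

K_a = tan²(45° − φ/2) = 0.3554.
γ' = 21.5 − 9.81 = 11.69 kN/m³. h₂ = H − d_w = 1.6 m.
σ'_h: at surface K_a·q = 3.554; at WT K_a(q+γd_w) = 7.249; at base K_a(q+γd_w+γ'h₂) = 13.90 kPa.
P₁ = ½(3.554+7.249)×0.5 = 2.701; P₂ = ½(7.249+13.90)×1.6 = 16.92; P_w = ½γ_w h₂² = 12.56.
Total = 2.701+16.92+12.56 = 32.17 kN/m.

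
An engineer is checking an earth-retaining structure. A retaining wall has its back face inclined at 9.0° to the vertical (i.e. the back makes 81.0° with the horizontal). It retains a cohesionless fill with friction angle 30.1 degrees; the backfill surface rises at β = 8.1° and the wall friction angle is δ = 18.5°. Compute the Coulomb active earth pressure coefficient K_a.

K_a = sin²(α+φ) / [sin²α · sin(α−δ) · (1 + √{sin(φ+δ)sin(φ−β) / (sin(α−δ)sin(α+β))})²].
With α = 81.0°, φ = 30.1°, δ = 18.5°, β = 8.1°: K_a = 0.4118.

0.412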